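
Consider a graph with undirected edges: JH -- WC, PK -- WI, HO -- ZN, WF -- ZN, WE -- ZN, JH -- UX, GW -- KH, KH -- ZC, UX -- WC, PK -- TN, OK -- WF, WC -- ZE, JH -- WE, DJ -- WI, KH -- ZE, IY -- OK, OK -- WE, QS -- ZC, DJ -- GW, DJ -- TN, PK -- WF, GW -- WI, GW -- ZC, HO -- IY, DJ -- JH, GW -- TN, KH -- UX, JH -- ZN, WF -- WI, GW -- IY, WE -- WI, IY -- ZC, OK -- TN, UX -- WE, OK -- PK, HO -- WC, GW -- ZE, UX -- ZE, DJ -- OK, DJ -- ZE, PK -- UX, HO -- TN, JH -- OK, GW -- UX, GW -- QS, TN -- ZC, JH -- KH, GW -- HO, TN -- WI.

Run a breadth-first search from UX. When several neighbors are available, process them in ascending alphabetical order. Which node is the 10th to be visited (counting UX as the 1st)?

HO

Visit UX; enqueue GW, JH, KH, PK, WC, WE, ZE → queue [GW, JH, KH, PK, WC, WE, ZE]
Visit GW; enqueue DJ, HO, IY, QS, TN, WI, ZC → queue [JH, KH, PK, WC, WE, ZE, DJ, HO, IY, QS, TN, WI, ZC]
Visit JH; enqueue OK, ZN → queue [KH, PK, WC, WE, ZE, DJ, HO, IY, QS, TN, WI, ZC, OK, ZN]
Visit KH → queue [PK, WC, WE, ZE, DJ, HO, IY, QS, TN, WI, ZC, OK, ZN]
Visit PK; enqueue WF → queue [WC, WE, ZE, DJ, HO, IY, QS, TN, WI, ZC, OK, ZN, WF]
Visit WC → queue [WE, ZE, DJ, HO, IY, QS, TN, WI, ZC, OK, ZN, WF]
Visit WE → queue [ZE, DJ, HO, IY, QS, TN, WI, ZC, OK, ZN, WF]
Visit ZE → queue [DJ, HO, IY, QS, TN, WI, ZC, OK, ZN, WF]
Visit DJ → queue [HO, IY, QS, TN, WI, ZC, OK, ZN, WF]
Visit HO → queue [IY, QS, TN, WI, ZC, OK, ZN, WF]
Visit IY → queue [QS, TN, WI, ZC, OK, ZN, WF]
Visit QS → queue [TN, WI, ZC, OK, ZN, WF]
Visit TN → queue [WI, ZC, OK, ZN, WF]
Visit WI → queue [ZC, OK, ZN, WF]
Visit ZC → queue [OK, ZN, WF]
Visit OK → queue [ZN, WF]
Visit ZN → queue [WF]
Visit WF → queue []

Visit order: UX, GW, JH, KH, PK, WC, WE, ZE, DJ, HO, IY, QS, TN, WI, ZC, OK, ZN, WF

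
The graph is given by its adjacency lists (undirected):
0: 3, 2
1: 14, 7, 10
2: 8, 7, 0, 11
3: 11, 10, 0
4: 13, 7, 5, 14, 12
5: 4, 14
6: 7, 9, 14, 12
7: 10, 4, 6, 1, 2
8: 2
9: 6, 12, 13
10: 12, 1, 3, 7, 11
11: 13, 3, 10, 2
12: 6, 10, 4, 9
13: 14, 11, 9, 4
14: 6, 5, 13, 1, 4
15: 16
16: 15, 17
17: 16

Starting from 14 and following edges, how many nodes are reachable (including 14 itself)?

BFS from 14 visits: 14, 6, 5, 13, 1, 4, 7, 9, 12, 11, 10, 2, 3, 8, 0
Reachable nodes: 15 of 18 total.

15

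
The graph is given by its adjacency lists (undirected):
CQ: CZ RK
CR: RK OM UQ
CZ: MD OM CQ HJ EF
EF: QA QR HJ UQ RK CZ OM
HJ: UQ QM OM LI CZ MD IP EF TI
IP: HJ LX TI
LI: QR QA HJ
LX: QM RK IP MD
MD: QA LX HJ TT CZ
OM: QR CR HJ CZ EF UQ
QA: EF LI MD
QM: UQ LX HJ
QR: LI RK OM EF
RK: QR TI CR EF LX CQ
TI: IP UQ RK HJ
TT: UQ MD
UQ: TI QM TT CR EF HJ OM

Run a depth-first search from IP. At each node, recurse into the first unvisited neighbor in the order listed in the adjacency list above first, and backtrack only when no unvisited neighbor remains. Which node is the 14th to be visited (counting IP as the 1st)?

TT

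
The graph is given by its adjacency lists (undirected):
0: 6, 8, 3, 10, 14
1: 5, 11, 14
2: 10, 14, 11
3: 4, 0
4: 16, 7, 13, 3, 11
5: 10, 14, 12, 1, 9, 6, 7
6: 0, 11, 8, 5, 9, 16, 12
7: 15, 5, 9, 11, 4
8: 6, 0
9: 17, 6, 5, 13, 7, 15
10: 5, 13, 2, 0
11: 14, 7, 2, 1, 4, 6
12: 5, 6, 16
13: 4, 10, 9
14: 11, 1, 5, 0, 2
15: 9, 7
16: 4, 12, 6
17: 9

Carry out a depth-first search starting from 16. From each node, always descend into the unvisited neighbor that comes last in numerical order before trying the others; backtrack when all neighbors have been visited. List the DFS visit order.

16 → 12 → 6 → 11 → 14 → 5 → 10 → 13 → 9 → 17 → 15 → 7 → 4 → 3 → 0 → 8 → 2 → 1

Visit 16
16 → 12
12 → 6
6 → 11
11 → 14
14 → 5
5 → 10
10 → 13
13 → 9
9 → 17
9 → 15
15 → 7
7 → 4
4 → 3
3 → 0
0 → 8
10 → 2
5 → 1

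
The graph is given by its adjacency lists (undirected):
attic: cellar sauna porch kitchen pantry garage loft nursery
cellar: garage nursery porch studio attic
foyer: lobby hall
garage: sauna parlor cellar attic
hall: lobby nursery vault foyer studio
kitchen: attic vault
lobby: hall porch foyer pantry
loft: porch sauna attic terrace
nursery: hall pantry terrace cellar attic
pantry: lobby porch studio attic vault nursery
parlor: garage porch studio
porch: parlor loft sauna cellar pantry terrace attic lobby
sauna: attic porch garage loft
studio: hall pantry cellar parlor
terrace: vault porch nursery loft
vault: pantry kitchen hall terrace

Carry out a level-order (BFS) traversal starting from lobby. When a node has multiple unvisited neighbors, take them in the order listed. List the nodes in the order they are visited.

lobby hall porch foyer pantry nursery vault studio parlor loft sauna cellar terrace attic kitchen garage

Visit lobby; enqueue hall, porch, foyer, pantry → queue [hall, porch, foyer, pantry]
Visit hall; enqueue nursery, vault, studio → queue [porch, foyer, pantry, nursery, vault, studio]
Visit porch; enqueue parlor, loft, sauna, cellar, terrace, attic → queue [foyer, pantry, nursery, vault, studio, parlor, loft, sauna, cellar, terrace, attic]
Visit foyer → queue [pantry, nursery, vault, studio, parlor, loft, sauna, cellar, terrace, attic]
Visit pantry → queue [nursery, vault, studio, parlor, loft, sauna, cellar, terrace, attic]
Visit nursery → queue [vault, studio, parlor, loft, sauna, cellar, terrace, attic]
Visit vault; enqueue kitchen → queue [studio, parlor, loft, sauna, cellar, terrace, attic, kitchen]
Visit studio → queue [parlor, loft, sauna, cellar, terrace, attic, kitchen]
Visit parlor; enqueue garage → queue [loft, sauna, cellar, terrace, attic, kitchen, garage]
Visit loft → queue [sauna, cellar, terrace, attic, kitchen, garage]
Visit sauna → queue [cellar, terrace, attic, kitchen, garage]
Visit cellar → queue [terrace, attic, kitchen, garage]
Visit terrace → queue [attic, kitchen, garage]
Visit attic → queue [kitchen, garage]
Visit kitchen → queue [garage]
Visit garage → queue []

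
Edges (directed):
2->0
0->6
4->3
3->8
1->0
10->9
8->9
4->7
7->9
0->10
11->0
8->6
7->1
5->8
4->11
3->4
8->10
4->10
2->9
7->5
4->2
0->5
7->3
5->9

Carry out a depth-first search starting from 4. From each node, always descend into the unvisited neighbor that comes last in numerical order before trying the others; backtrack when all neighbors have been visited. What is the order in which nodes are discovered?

Visit 4
4 → 11
11 → 0
0 → 10
10 → 9
0 → 6
0 → 5
5 → 8
4 → 7
7 → 3
7 → 1
4 → 2

4 → 11 → 0 → 10 → 9 → 6 → 5 → 8 → 7 → 3 → 1 → 2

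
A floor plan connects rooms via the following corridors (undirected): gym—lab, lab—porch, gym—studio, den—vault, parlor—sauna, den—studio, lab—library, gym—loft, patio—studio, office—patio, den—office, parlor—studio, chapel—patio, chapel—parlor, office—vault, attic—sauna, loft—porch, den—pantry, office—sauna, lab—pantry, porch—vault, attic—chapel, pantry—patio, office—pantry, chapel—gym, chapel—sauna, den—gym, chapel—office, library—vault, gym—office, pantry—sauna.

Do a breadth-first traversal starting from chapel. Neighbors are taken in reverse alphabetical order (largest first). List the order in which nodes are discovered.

chapel -> sauna -> patio -> parlor -> office -> gym -> attic -> pantry -> studio -> vault -> den -> loft -> lab -> porch -> library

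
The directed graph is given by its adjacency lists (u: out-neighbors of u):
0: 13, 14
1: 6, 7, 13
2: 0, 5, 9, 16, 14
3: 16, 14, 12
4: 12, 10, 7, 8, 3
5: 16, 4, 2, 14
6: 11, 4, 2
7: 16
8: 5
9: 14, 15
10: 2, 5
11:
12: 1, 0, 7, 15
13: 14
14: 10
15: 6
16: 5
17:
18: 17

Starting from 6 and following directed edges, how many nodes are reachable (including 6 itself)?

BFS from 6 visits: 6, 2, 4, 11, 0, 5, 9, 14, 16, 3, 7, 8, 10, 12, 13, 15, 1
Reachable nodes: 17 of 19 total.

17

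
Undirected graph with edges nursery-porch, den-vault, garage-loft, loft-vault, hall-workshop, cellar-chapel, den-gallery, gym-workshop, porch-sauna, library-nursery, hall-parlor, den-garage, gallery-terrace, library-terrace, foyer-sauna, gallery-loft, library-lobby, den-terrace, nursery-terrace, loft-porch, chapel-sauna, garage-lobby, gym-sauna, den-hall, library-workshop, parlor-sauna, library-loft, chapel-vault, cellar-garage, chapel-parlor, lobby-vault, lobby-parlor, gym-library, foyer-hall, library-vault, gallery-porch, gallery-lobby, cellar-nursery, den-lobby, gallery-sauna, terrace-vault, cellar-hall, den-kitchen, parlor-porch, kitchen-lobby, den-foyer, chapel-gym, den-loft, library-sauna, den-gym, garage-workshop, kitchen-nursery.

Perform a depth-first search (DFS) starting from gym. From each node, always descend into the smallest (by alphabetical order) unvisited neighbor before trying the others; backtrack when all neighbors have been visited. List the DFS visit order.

Visit gym
gym → chapel
chapel → cellar
cellar → garage
garage → den
den → foyer
foyer → hall
hall → parlor
parlor → lobby
lobby → gallery
gallery → loft
loft → library
library → nursery
nursery → kitchen
nursery → porch
porch → sauna
nursery → terrace
terrace → vault
library → workshop

gym → chapel → cellar → garage → den → foyer → hall → parlor → lobby → gallery → loft → library → nursery → kitchen → porch → sauna → terrace → vault → workshop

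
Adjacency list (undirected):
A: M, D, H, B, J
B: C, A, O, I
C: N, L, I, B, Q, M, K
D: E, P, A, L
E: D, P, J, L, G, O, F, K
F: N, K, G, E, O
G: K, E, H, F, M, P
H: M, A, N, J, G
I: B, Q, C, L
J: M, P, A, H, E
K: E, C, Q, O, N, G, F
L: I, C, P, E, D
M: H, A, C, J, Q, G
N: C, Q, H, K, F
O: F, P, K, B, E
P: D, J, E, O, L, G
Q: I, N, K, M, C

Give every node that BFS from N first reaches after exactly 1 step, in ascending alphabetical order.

C, F, H, K, Q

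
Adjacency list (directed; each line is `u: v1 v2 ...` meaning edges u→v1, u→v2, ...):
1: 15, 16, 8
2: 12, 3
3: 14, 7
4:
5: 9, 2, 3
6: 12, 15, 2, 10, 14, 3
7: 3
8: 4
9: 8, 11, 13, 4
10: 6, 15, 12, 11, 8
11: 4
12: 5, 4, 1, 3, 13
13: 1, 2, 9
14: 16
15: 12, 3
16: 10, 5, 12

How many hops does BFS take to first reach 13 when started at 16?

2

Level 0: 16
Level 1: 5, 10, 12
Level 2: 1, 2, 3, 4, 6, 8, 9, 11, 13, 15
Level 3: 7, 14
13 first appears at level 2.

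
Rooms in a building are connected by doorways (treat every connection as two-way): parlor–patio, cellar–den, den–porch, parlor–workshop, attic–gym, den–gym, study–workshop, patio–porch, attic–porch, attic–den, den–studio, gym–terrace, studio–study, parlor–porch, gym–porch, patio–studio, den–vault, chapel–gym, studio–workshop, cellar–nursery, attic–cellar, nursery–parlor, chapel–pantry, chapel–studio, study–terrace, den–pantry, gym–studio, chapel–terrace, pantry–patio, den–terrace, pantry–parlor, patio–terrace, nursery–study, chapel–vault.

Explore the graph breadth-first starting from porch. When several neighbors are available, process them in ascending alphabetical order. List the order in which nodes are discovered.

Visit porch; enqueue attic, den, gym, parlor, patio → queue [attic, den, gym, parlor, patio]
Visit attic; enqueue cellar → queue [den, gym, parlor, patio, cellar]
Visit den; enqueue pantry, studio, terrace, vault → queue [gym, parlor, patio, cellar, pantry, studio, terrace, vault]
Visit gym; enqueue chapel → queue [parlor, patio, cellar, pantry, studio, terrace, vault, chapel]
Visit parlor; enqueue nursery, workshop → queue [patio, cellar, pantry, studio, terrace, vault, chapel, nursery, workshop]
Visit patio → queue [cellar, pantry, studio, terrace, vault, chapel, nursery, workshop]
Visit cellar → queue [pantry, studio, terrace, vault, chapel, nursery, workshop]
Visit pantry → queue [studio, terrace, vault, chapel, nursery, workshop]
Visit studio; enqueue study → queue [terrace, vault, chapel, nursery, workshop, study]
Visit terrace → queue [vault, chapel, nursery, workshop, study]
Visit vault → queue [chapel, nursery, workshop, study]
Visit chapel → queue [nursery, workshop, study]
Visit nursery → queue [workshop, study]
Visit workshop → queue [study]
Visit study → queue []

porch -> attic -> den -> gym -> parlor -> patio -> cellar -> pantry -> studio -> terrace -> vault -> chapel -> nursery -> workshop -> study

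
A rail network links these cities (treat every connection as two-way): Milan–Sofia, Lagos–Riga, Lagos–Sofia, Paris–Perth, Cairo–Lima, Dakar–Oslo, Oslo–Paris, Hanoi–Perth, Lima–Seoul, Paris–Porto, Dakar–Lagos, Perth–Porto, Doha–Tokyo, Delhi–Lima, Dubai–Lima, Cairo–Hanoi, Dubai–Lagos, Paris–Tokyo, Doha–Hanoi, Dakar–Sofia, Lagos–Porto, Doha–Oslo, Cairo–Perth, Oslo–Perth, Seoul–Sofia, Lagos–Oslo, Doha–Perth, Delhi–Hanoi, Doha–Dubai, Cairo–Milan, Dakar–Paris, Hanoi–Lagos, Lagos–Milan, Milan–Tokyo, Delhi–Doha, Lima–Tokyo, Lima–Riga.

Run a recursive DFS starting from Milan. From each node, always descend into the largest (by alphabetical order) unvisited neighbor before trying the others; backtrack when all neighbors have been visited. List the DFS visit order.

Milan, Tokyo, Paris, Porto, Perth, Oslo, Lagos, Sofia, Seoul, Lima, Riga, Dubai, Doha, Hanoi, Delhi, Cairo, Dakar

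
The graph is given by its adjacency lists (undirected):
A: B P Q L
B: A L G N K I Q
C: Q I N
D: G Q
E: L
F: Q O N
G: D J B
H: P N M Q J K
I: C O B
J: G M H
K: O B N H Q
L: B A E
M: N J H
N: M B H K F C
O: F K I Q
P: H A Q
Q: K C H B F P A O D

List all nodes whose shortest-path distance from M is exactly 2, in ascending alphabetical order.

B, C, F, G, K, P, Q

Level 0: M
Level 1: H, J, N
Level 2: B, C, F, G, K, P, Q
Level 3: A, D, I, L, O
Level 4: E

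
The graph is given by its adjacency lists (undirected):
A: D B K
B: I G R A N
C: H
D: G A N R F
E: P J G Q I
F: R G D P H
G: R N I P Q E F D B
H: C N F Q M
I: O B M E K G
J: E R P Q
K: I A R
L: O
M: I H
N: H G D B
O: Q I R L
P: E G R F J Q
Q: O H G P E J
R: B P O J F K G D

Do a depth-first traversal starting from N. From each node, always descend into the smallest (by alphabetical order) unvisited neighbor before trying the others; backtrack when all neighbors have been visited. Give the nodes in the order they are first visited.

Visit N
N → B
B → A
A → D
D → F
F → G
G → E
E → I
I → K
K → R
R → J
J → P
P → Q
Q → H
H → C
H → M
Q → O
O → L

N, B, A, D, F, G, E, I, K, R, J, P, Q, H, C, M, O, L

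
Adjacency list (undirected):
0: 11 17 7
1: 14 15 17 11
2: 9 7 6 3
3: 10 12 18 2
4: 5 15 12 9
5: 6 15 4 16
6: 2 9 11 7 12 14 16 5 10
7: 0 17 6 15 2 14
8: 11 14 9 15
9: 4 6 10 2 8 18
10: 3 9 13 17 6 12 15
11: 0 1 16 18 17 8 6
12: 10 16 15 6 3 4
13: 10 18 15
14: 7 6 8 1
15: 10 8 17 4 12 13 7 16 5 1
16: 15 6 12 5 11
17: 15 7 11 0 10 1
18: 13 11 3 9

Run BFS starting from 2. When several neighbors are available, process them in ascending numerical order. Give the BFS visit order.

2 -> 3 -> 6 -> 7 -> 9 -> 10 -> 12 -> 18 -> 5 -> 11 -> 14 -> 16 -> 0 -> 15 -> 17 -> 4 -> 8 -> 13 -> 1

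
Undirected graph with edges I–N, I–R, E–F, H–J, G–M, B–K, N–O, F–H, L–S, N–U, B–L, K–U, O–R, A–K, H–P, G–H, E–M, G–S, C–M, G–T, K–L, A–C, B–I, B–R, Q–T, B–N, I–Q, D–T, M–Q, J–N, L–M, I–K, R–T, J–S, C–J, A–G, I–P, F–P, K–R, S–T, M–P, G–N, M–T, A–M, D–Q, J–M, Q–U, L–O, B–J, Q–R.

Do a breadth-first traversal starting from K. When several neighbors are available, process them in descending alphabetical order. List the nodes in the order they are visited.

K, U, R, L, I, B, A, Q, N, T, O, S, M, P, J, G, C, D, E, H, F

Visit K; enqueue U, R, L, I, B, A → queue [U, R, L, I, B, A]
Visit U; enqueue Q, N → queue [R, L, I, B, A, Q, N]
Visit R; enqueue T, O → queue [L, I, B, A, Q, N, T, O]
Visit L; enqueue S, M → queue [I, B, A, Q, N, T, O, S, M]
Visit I; enqueue P → queue [B, A, Q, N, T, O, S, M, P]
Visit B; enqueue J → queue [A, Q, N, T, O, S, M, P, J]
Visit A; enqueue G, C → queue [Q, N, T, O, S, M, P, J, G, C]
Visit Q; enqueue D → queue [N, T, O, S, M, P, J, G, C, D]
Visit N → queue [T, O, S, M, P, J, G, C, D]
Visit T → queue [O, S, M, P, J, G, C, D]
Visit O → queue [S, M, P, J, G, C, D]
Visit S → queue [M, P, J, G, C, D]
Visit M; enqueue E → queue [P, J, G, C, D, E]
Visit P; enqueue H, F → queue [J, G, C, D, E, H, F]
Visit J → queue [G, C, D, E, H, F]
Visit G → queue [C, D, E, H, F]
Visit C → queue [D, E, H, F]
Visit D → queue [E, H, F]
Visit E → queue [H, F]
Visit H → queue [F]
Visit F → queue []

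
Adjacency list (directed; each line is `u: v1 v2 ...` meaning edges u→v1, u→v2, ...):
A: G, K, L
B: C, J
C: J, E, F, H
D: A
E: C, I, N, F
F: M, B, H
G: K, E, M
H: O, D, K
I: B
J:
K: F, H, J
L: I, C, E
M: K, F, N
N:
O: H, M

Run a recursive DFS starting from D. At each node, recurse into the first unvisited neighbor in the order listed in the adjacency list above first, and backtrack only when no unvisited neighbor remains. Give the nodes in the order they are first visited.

D, A, G, K, F, M, N, B, C, J, E, I, H, O, L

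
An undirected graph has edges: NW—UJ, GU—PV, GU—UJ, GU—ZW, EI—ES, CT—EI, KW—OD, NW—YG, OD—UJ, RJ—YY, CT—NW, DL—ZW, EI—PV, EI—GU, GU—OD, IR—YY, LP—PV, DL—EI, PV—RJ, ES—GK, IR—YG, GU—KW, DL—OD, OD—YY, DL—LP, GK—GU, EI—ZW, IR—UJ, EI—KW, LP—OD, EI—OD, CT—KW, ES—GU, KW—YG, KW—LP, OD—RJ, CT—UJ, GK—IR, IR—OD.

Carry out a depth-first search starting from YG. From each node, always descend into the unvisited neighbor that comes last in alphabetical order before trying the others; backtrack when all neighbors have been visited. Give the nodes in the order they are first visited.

Visit YG
YG → NW
NW → UJ
UJ → OD
OD → YY
YY → RJ
RJ → PV
PV → LP
LP → KW
KW → GU
GU → ZW
ZW → EI
EI → ES
ES → GK
GK → IR
EI → DL
EI → CT

YG NW UJ OD YY RJ PV LP KW GU ZW EI ES GK IR DL CT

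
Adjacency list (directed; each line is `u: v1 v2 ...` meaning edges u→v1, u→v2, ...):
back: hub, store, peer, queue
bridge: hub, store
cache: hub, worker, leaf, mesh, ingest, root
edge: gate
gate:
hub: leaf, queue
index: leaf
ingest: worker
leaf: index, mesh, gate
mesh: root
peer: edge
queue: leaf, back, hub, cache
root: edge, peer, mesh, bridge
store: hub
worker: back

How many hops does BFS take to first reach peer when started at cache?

2

Level 0: cache
Level 1: hub, ingest, leaf, mesh, root, worker
Level 2: back, bridge, edge, gate, index, peer, queue
Level 3: store
peer first appears at level 2.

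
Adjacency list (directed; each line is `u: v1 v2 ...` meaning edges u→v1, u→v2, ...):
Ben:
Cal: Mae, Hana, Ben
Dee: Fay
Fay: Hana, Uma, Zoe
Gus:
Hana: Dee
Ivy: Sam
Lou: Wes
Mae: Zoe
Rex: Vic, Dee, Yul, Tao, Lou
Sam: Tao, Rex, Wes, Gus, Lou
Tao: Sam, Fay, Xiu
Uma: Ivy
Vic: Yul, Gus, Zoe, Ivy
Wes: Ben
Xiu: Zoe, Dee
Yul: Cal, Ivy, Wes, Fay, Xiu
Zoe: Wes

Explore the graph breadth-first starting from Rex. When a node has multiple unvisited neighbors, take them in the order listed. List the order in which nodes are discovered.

Visit Rex; enqueue Vic, Dee, Yul, Tao, Lou → queue [Vic, Dee, Yul, Tao, Lou]
Visit Vic; enqueue Gus, Zoe, Ivy → queue [Dee, Yul, Tao, Lou, Gus, Zoe, Ivy]
Visit Dee; enqueue Fay → queue [Yul, Tao, Lou, Gus, Zoe, Ivy, Fay]
Visit Yul; enqueue Cal, Wes, Xiu → queue [Tao, Lou, Gus, Zoe, Ivy, Fay, Cal, Wes, Xiu]
Visit Tao; enqueue Sam → queue [Lou, Gus, Zoe, Ivy, Fay, Cal, Wes, Xiu, Sam]
Visit Lou → queue [Gus, Zoe, Ivy, Fay, Cal, Wes, Xiu, Sam]
Visit Gus → queue [Zoe, Ivy, Fay, Cal, Wes, Xiu, Sam]
Visit Zoe → queue [Ivy, Fay, Cal, Wes, Xiu, Sam]
Visit Ivy → queue [Fay, Cal, Wes, Xiu, Sam]
Visit Fay; enqueue Hana, Uma → queue [Cal, Wes, Xiu, Sam, Hana, Uma]
Visit Cal; enqueue Mae, Ben → queue [Wes, Xiu, Sam, Hana, Uma, Mae, Ben]
Visit Wes → queue [Xiu, Sam, Hana, Uma, Mae, Ben]
Visit Xiu → queue [Sam, Hana, Uma, Mae, Ben]
Visit Sam → queue [Hana, Uma, Mae, Ben]
Visit Hana → queue [Uma, Mae, Ben]
Visit Uma → queue [Mae, Ben]
Visit Mae → queue [Ben]
Visit Ben → queue []

Rex -> Vic -> Dee -> Yul -> Tao -> Lou -> Gus -> Zoe -> Ivy -> Fay -> Cal -> Wes -> Xiu -> Sam -> Hana -> Uma -> Mae -> Ben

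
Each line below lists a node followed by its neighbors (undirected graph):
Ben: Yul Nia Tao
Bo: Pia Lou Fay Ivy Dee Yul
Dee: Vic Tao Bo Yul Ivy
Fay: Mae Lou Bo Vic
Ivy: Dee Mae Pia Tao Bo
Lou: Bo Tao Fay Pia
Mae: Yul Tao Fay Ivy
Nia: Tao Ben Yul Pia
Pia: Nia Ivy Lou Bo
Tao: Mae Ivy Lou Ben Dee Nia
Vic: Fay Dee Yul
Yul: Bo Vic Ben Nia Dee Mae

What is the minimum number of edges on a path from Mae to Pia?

Level 0: Mae
Level 1: Fay, Ivy, Tao, Yul
Level 2: Ben, Bo, Dee, Lou, Nia, Pia, Vic
Pia first appears at level 2.

2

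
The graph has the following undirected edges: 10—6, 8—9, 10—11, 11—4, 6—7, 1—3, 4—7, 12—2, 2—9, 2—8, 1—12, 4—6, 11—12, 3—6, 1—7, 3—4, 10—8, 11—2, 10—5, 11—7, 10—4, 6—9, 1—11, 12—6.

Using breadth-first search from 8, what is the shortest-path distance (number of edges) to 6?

Level 0: 8
Level 1: 2, 9, 10
Level 2: 4, 5, 6, 11, 12
Level 3: 1, 3, 7
6 first appears at level 2.

2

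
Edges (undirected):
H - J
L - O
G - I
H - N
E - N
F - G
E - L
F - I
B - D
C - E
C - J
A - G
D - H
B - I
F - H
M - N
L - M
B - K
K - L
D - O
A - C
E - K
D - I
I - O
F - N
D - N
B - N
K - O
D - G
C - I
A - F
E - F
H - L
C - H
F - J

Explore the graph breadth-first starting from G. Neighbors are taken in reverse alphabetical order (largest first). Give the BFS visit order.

Visit G; enqueue I, F, D, A → queue [I, F, D, A]
Visit I; enqueue O, C, B → queue [F, D, A, O, C, B]
Visit F; enqueue N, J, H, E → queue [D, A, O, C, B, N, J, H, E]
Visit D → queue [A, O, C, B, N, J, H, E]
Visit A → queue [O, C, B, N, J, H, E]
Visit O; enqueue L, K → queue [C, B, N, J, H, E, L, K]
Visit C → queue [B, N, J, H, E, L, K]
Visit B → queue [N, J, H, E, L, K]
Visit N; enqueue M → queue [J, H, E, L, K, M]
Visit J → queue [H, E, L, K, M]
Visit H → queue [E, L, K, M]
Visit E → queue [L, K, M]
Visit L → queue [K, M]
Visit K → queue [M]
Visit M → queue []

G, I, F, D, A, O, C, B, N, J, H, E, L, K, M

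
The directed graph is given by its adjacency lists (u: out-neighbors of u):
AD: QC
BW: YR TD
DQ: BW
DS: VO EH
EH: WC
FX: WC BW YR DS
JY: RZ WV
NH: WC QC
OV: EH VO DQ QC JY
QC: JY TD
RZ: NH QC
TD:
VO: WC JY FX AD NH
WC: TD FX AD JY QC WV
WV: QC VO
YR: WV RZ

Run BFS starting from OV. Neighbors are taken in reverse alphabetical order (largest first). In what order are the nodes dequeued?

Visit OV; enqueue VO, QC, JY, EH, DQ → queue [VO, QC, JY, EH, DQ]
Visit VO; enqueue WC, NH, FX, AD → queue [QC, JY, EH, DQ, WC, NH, FX, AD]
Visit QC; enqueue TD → queue [JY, EH, DQ, WC, NH, FX, AD, TD]
Visit JY; enqueue WV, RZ → queue [EH, DQ, WC, NH, FX, AD, TD, WV, RZ]
Visit EH → queue [DQ, WC, NH, FX, AD, TD, WV, RZ]
Visit DQ; enqueue BW → queue [WC, NH, FX, AD, TD, WV, RZ, BW]
Visit WC → queue [NH, FX, AD, TD, WV, RZ, BW]
Visit NH → queue [FX, AD, TD, WV, RZ, BW]
Visit FX; enqueue YR, DS → queue [AD, TD, WV, RZ, BW, YR, DS]
Visit AD → queue [TD, WV, RZ, BW, YR, DS]
Visit TD → queue [WV, RZ, BW, YR, DS]
Visit WV → queue [RZ, BW, YR, DS]
Visit RZ → queue [BW, YR, DS]
Visit BW → queue [YR, DS]
Visit YR → queue [DS]
Visit DS → queue []

OV, VO, QC, JY, EH, DQ, WC, NH, FX, AD, TD, WV, RZ, BW, YR, DS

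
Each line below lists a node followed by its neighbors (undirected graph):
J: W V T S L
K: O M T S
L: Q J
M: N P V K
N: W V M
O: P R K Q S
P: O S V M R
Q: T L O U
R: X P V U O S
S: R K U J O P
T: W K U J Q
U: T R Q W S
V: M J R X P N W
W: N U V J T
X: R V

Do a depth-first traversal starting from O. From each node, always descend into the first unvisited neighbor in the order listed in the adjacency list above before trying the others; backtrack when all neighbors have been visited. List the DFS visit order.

O -> P -> S -> R -> X -> V -> M -> N -> W -> U -> T -> K -> J -> L -> Q

Visit O
O → P
P → S
S → R
R → X
X → V
V → M
M → N
N → W
W → U
U → T
T → K
T → J
J → L
L → Q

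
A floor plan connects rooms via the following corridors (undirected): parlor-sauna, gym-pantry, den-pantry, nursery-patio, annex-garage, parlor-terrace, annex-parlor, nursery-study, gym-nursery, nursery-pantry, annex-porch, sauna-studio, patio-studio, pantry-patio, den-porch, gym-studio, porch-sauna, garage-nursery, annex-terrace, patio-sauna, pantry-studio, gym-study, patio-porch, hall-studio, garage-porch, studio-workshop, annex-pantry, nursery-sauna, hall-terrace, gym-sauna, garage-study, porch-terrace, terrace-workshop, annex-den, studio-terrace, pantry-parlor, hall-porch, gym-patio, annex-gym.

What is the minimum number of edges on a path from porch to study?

2

Level 0: porch
Level 1: annex, den, garage, hall, patio, sauna, terrace
Level 2: gym, nursery, pantry, parlor, studio, study, workshop
study first appears at level 2.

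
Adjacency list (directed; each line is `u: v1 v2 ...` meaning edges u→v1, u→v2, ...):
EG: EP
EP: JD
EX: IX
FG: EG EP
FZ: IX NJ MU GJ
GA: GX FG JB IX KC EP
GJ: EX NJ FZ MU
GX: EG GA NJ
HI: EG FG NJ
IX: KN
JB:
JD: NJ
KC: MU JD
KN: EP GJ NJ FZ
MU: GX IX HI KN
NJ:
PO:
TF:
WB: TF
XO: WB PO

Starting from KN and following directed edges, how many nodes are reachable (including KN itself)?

BFS from KN visits: KN, NJ, GJ, FZ, EP, MU, EX, IX, JD, HI, GX, FG, EG, GA, KC, JB
Reachable nodes: 16 of 20 total.

16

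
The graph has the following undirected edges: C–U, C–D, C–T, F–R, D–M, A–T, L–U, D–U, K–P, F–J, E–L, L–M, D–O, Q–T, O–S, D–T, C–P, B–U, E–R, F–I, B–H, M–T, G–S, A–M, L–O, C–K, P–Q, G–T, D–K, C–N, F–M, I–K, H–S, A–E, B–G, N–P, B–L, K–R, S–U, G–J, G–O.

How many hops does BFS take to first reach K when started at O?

Level 0: O
Level 1: D, G, L, S
Level 2: B, C, E, H, J, K, M, T, U
Level 3: A, F, I, N, P, Q, R
K first appears at level 2.

2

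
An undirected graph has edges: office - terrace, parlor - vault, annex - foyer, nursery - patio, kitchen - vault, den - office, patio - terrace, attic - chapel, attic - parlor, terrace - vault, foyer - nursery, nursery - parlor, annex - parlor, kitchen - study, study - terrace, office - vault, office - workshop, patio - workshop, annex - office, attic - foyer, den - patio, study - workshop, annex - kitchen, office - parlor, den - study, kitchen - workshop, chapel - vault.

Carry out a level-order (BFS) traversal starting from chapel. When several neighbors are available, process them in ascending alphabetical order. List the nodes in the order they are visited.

Visit chapel; enqueue attic, vault → queue [attic, vault]
Visit attic; enqueue foyer, parlor → queue [vault, foyer, parlor]
Visit vault; enqueue kitchen, office, terrace → queue [foyer, parlor, kitchen, office, terrace]
Visit foyer; enqueue annex, nursery → queue [parlor, kitchen, office, terrace, annex, nursery]
Visit parlor → queue [kitchen, office, terrace, annex, nursery]
Visit kitchen; enqueue study, workshop → queue [office, terrace, annex, nursery, study, workshop]
Visit office; enqueue den → queue [terrace, annex, nursery, study, workshop, den]
Visit terrace; enqueue patio → queue [annex, nursery, study, workshop, den, patio]
Visit annex → queue [nursery, study, workshop, den, patio]
Visit nursery → queue [study, workshop, den, patio]
Visit study → queue [workshop, den, patio]
Visit workshop → queue [den, patio]
Visit den → queue [patio]
Visit patio → queue []

chapel attic vault foyer parlor kitchen office terrace annex nursery study workshop den patio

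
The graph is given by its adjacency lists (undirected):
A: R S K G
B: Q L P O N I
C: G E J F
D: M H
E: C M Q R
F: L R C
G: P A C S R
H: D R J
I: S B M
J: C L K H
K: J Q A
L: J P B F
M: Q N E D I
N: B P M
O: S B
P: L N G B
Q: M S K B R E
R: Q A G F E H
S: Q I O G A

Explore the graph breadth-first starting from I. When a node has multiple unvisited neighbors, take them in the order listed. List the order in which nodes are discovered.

Visit I; enqueue S, B, M → queue [S, B, M]
Visit S; enqueue Q, O, G, A → queue [B, M, Q, O, G, A]
Visit B; enqueue L, P, N → queue [M, Q, O, G, A, L, P, N]
Visit M; enqueue E, D → queue [Q, O, G, A, L, P, N, E, D]
Visit Q; enqueue K, R → queue [O, G, A, L, P, N, E, D, K, R]
Visit O → queue [G, A, L, P, N, E, D, K, R]
Visit G; enqueue C → queue [A, L, P, N, E, D, K, R, C]
Visit A → queue [L, P, N, E, D, K, R, C]
Visit L; enqueue J, F → queue [P, N, E, D, K, R, C, J, F]
Visit P → queue [N, E, D, K, R, C, J, F]
Visit N → queue [E, D, K, R, C, J, F]
Visit E → queue [D, K, R, C, J, F]
Visit D; enqueue H → queue [K, R, C, J, F, H]
Visit K → queue [R, C, J, F, H]
Visit R → queue [C, J, F, H]
Visit C → queue [J, F, H]
Visit J → queue [F, H]
Visit F → queue [H]
Visit H → queue []

I S B M Q O G A L P N E D K R C J F H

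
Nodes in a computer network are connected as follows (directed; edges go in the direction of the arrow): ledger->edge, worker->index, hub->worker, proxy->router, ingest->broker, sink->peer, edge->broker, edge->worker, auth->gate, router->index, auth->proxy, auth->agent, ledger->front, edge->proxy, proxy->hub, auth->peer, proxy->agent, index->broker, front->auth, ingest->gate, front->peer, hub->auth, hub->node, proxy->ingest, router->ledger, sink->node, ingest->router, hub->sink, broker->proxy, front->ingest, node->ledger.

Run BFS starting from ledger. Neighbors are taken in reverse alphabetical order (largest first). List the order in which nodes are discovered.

ledger, front, edge, peer, ingest, auth, worker, proxy, broker, router, gate, agent, index, hub, sink, node

Visit ledger; enqueue front, edge → queue [front, edge]
Visit front; enqueue peer, ingest, auth → queue [edge, peer, ingest, auth]
Visit edge; enqueue worker, proxy, broker → queue [peer, ingest, auth, worker, proxy, broker]
Visit peer → queue [ingest, auth, worker, proxy, broker]
Visit ingest; enqueue router, gate → queue [auth, worker, proxy, broker, router, gate]
Visit auth; enqueue agent → queue [worker, proxy, broker, router, gate, agent]
Visit worker; enqueue index → queue [proxy, broker, router, gate, agent, index]
Visit proxy; enqueue hub → queue [broker, router, gate, agent, index, hub]
Visit broker → queue [router, gate, agent, index, hub]
Visit router → queue [gate, agent, index, hub]
Visit gate → queue [agent, index, hub]
Visit agent → queue [index, hub]
Visit index → queue [hub]
Visit hub; enqueue sink, node → queue [sink, node]
Visit sink → queue [node]
Visit node → queue []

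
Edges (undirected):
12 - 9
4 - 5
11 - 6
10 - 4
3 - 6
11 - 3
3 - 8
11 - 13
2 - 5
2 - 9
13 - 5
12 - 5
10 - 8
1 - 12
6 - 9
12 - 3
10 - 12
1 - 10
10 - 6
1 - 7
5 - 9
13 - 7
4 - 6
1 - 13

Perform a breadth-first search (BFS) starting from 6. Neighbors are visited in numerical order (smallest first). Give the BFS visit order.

Visit 6; enqueue 3, 4, 9, 10, 11 → queue [3, 4, 9, 10, 11]
Visit 3; enqueue 8, 12 → queue [4, 9, 10, 11, 8, 12]
Visit 4; enqueue 5 → queue [9, 10, 11, 8, 12, 5]
Visit 9; enqueue 2 → queue [10, 11, 8, 12, 5, 2]
Visit 10; enqueue 1 → queue [11, 8, 12, 5, 2, 1]
Visit 11; enqueue 13 → queue [8, 12, 5, 2, 1, 13]
Visit 8 → queue [12, 5, 2, 1, 13]
Visit 12 → queue [5, 2, 1, 13]
Visit 5 → queue [2, 1, 13]
Visit 2 → queue [1, 13]
Visit 1; enqueue 7 → queue [13, 7]
Visit 13 → queue [7]
Visit 7 → queue []

6, 3, 4, 9, 10, 11, 8, 12, 5, 2, 1, 13, 7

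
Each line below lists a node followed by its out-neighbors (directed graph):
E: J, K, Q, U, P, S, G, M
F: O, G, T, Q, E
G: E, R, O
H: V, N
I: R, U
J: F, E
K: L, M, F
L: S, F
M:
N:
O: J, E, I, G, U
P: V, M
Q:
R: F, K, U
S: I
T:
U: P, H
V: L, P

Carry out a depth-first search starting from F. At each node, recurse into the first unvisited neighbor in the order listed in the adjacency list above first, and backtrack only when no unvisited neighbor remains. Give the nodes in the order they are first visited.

F O J E K L S I R U P V M H N Q G T

Visit F
F → O
O → J
J → E
E → K
K → L
L → S
S → I
I → R
R → U
U → P
P → V
P → M
U → H
H → N
E → Q
E → G
F → T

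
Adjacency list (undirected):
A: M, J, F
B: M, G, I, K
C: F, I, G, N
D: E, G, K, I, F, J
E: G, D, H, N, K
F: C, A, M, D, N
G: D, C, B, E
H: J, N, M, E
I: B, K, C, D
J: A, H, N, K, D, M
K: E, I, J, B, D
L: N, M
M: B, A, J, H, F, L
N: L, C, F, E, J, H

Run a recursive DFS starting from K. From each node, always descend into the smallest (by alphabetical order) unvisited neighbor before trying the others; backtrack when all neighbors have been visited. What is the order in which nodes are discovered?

Visit K
K → B
B → G
G → C
C → F
F → A
A → J
J → D
D → E
E → H
H → M
M → L
L → N
D → I

K, B, G, C, F, A, J, D, E, H, M, L, N, I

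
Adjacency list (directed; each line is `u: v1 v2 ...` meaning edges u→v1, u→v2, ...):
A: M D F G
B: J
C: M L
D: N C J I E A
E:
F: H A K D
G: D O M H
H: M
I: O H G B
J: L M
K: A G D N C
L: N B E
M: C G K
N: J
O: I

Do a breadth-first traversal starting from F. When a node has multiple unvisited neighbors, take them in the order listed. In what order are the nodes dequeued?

F, H, A, K, D, M, G, N, C, J, I, E, O, L, B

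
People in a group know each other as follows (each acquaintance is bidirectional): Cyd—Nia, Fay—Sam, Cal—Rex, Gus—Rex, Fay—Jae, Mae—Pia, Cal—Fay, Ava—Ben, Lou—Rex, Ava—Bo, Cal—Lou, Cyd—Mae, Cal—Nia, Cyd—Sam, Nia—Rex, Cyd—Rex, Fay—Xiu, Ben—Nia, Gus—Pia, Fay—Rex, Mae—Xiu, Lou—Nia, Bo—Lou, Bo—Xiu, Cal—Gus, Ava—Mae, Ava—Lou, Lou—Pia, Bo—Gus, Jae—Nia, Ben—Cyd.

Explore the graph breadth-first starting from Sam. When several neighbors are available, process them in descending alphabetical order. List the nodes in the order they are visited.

Visit Sam; enqueue Fay, Cyd → queue [Fay, Cyd]
Visit Fay; enqueue Xiu, Rex, Jae, Cal → queue [Cyd, Xiu, Rex, Jae, Cal]
Visit Cyd; enqueue Nia, Mae, Ben → queue [Xiu, Rex, Jae, Cal, Nia, Mae, Ben]
Visit Xiu; enqueue Bo → queue [Rex, Jae, Cal, Nia, Mae, Ben, Bo]
Visit Rex; enqueue Lou, Gus → queue [Jae, Cal, Nia, Mae, Ben, Bo, Lou, Gus]
Visit Jae → queue [Cal, Nia, Mae, Ben, Bo, Lou, Gus]
Visit Cal → queue [Nia, Mae, Ben, Bo, Lou, Gus]
Visit Nia → queue [Mae, Ben, Bo, Lou, Gus]
Visit Mae; enqueue Pia, Ava → queue [Ben, Bo, Lou, Gus, Pia, Ava]
Visit Ben → queue [Bo, Lou, Gus, Pia, Ava]
Visit Bo → queue [Lou, Gus, Pia, Ava]
Visit Lou → queue [Gus, Pia, Ava]
Visit Gus → queue [Pia, Ava]
Visit Pia → queue [Ava]
Visit Ava → queue []

Sam, Fay, Cyd, Xiu, Rex, Jae, Cal, Nia, Mae, Ben, Bo, Lou, Gus, Pia, Ava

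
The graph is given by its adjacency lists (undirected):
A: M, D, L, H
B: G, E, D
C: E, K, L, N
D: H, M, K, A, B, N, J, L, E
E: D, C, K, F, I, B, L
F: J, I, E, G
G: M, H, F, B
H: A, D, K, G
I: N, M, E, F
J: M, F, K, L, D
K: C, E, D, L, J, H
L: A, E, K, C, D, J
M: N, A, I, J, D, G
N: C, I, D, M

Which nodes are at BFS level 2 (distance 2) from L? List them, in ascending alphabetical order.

B, F, H, I, M, N

Level 0: L
Level 1: A, C, D, E, J, K
Level 2: B, F, H, I, M, N
Level 3: G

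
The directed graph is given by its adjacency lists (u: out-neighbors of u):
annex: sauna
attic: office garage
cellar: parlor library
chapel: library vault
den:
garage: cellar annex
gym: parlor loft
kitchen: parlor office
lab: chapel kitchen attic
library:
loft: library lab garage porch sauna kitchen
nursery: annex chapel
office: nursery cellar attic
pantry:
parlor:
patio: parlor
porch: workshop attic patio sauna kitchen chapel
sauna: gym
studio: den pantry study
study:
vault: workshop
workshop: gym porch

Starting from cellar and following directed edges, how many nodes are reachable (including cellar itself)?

3

BFS from cellar visits: cellar, parlor, library
Reachable nodes: 3 of 22 total.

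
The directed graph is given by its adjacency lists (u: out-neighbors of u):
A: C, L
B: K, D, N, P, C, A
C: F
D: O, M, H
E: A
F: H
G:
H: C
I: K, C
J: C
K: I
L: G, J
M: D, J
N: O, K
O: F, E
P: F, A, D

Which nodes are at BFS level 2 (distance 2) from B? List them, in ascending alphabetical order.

F, H, I, L, M, O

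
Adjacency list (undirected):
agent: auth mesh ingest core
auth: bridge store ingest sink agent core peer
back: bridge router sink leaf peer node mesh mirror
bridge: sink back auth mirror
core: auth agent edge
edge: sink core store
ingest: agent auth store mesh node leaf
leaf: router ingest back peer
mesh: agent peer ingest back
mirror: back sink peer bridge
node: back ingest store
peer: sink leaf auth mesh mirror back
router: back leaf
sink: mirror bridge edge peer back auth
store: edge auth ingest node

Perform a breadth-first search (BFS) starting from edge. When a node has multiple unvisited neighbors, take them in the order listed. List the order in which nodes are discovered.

Visit edge; enqueue sink, core, store → queue [sink, core, store]
Visit sink; enqueue mirror, bridge, peer, back, auth → queue [core, store, mirror, bridge, peer, back, auth]
Visit core; enqueue agent → queue [store, mirror, bridge, peer, back, auth, agent]
Visit store; enqueue ingest, node → queue [mirror, bridge, peer, back, auth, agent, ingest, node]
Visit mirror → queue [bridge, peer, back, auth, agent, ingest, node]
Visit bridge → queue [peer, back, auth, agent, ingest, node]
Visit peer; enqueue leaf, mesh → queue [back, auth, agent, ingest, node, leaf, mesh]
Visit back; enqueue router → queue [auth, agent, ingest, node, leaf, mesh, router]
Visit auth → queue [agent, ingest, node, leaf, mesh, router]
Visit agent → queue [ingest, node, leaf, mesh, router]
Visit ingest → queue [node, leaf, mesh, router]
Visit node → queue [leaf, mesh, router]
Visit leaf → queue [mesh, router]
Visit mesh → queue [router]
Visit router → queue []

edge -> sink -> core -> store -> mirror -> bridge -> peer -> back -> auth -> agent -> ingest -> node -> leaf -> mesh -> router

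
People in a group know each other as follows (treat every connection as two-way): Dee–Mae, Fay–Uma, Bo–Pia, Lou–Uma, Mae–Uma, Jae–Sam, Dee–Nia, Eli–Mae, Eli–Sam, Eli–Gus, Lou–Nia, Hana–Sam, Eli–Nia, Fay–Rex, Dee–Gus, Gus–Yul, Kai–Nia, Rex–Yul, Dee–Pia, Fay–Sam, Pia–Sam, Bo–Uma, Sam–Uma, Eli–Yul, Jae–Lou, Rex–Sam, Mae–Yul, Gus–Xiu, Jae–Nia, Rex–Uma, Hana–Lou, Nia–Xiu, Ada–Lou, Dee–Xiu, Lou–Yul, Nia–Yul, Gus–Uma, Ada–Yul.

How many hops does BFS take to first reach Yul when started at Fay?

2

Level 0: Fay
Level 1: Rex, Sam, Uma
Level 2: Bo, Eli, Gus, Hana, Jae, Lou, Mae, Pia, Yul
Level 3: Ada, Dee, Nia, Xiu
Level 4: Kai
Yul first appears at level 2.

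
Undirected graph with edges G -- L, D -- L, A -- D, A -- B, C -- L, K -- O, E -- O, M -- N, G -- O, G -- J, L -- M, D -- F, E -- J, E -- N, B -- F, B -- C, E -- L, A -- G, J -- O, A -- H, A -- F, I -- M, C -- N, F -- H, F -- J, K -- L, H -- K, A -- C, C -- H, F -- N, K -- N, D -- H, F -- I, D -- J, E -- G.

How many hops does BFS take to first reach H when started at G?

2

Level 0: G
Level 1: A, E, J, L, O
Level 2: B, C, D, F, H, K, M, N
Level 3: I
H first appears at level 2.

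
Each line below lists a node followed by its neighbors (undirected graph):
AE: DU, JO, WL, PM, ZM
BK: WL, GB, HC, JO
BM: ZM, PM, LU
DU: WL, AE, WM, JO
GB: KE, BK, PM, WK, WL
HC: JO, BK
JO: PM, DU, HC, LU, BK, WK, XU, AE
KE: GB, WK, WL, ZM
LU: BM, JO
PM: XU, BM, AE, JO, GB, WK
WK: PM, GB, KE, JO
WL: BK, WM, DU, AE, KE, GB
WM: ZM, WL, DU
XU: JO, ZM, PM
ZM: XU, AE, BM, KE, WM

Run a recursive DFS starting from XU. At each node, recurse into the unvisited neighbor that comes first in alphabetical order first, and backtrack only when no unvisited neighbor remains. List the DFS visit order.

XU → JO → AE → DU → WL → BK → GB → KE → WK → PM → BM → LU → ZM → WM → HC

Visit XU
XU → JO
JO → AE
AE → DU
DU → WL
WL → BK
BK → GB
GB → KE
KE → WK
WK → PM
PM → BM
BM → LU
BM → ZM
ZM → WM
BK → HC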